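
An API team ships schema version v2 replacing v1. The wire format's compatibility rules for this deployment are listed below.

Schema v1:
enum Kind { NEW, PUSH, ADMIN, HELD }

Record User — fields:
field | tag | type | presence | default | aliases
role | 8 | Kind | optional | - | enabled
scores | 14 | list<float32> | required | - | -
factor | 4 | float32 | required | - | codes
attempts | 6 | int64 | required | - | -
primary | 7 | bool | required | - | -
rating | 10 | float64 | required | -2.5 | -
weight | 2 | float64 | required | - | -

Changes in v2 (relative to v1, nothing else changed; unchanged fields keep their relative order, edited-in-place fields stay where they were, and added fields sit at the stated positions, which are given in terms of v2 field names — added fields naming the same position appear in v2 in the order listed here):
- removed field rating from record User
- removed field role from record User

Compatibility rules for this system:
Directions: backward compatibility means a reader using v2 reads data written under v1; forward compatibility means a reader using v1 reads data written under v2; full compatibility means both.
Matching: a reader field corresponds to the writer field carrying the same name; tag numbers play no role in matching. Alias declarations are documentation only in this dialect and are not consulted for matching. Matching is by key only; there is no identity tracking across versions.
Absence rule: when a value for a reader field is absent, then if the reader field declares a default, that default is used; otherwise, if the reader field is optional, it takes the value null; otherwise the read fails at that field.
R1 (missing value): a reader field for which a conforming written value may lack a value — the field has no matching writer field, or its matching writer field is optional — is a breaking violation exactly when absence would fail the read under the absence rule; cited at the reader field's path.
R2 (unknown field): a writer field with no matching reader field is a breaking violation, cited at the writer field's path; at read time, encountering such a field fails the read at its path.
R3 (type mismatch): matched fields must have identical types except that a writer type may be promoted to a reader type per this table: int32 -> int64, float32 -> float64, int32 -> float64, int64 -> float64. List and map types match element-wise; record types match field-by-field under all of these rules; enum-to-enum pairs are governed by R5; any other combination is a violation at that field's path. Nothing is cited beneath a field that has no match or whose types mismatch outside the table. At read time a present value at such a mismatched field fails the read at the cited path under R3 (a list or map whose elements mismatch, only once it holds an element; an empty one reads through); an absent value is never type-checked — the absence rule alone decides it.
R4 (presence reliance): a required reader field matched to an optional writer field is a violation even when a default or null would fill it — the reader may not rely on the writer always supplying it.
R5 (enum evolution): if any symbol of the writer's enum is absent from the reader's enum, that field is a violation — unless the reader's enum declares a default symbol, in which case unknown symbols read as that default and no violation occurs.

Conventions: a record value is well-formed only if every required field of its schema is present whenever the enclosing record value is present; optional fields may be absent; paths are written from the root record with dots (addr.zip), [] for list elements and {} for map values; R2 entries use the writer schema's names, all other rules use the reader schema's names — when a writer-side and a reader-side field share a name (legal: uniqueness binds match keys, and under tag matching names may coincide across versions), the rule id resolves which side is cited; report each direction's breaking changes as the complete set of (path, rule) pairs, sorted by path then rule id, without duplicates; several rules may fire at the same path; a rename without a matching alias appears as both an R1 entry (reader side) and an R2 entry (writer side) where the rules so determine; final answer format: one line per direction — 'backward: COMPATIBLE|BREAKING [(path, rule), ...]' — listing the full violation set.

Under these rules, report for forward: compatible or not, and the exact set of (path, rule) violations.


the writer's type comes first in each User pair
forward on User — v1 reading data written by v2:
  role: no writer-side match
  scores <- scores (list<float32> -> list<float32>, writer required)
  factor <- factor (float32 -> float32, writer required)
  attempts <- attempts (int64 -> int64, writer required)
  primary <- primary (bool -> bool, writer required)
  rating: no writer-side match
  weight <- weight (float64 -> float64, writer required)
  nothing fires on User: forward is COMPATIBLE
checking off the User differences that do not matter here:
  removed field rating from record User -> affects backward compatibility only, which is not asked
  removed field role from record User -> affects backward compatibility only, which is not asked

forward: COMPATIBLE []


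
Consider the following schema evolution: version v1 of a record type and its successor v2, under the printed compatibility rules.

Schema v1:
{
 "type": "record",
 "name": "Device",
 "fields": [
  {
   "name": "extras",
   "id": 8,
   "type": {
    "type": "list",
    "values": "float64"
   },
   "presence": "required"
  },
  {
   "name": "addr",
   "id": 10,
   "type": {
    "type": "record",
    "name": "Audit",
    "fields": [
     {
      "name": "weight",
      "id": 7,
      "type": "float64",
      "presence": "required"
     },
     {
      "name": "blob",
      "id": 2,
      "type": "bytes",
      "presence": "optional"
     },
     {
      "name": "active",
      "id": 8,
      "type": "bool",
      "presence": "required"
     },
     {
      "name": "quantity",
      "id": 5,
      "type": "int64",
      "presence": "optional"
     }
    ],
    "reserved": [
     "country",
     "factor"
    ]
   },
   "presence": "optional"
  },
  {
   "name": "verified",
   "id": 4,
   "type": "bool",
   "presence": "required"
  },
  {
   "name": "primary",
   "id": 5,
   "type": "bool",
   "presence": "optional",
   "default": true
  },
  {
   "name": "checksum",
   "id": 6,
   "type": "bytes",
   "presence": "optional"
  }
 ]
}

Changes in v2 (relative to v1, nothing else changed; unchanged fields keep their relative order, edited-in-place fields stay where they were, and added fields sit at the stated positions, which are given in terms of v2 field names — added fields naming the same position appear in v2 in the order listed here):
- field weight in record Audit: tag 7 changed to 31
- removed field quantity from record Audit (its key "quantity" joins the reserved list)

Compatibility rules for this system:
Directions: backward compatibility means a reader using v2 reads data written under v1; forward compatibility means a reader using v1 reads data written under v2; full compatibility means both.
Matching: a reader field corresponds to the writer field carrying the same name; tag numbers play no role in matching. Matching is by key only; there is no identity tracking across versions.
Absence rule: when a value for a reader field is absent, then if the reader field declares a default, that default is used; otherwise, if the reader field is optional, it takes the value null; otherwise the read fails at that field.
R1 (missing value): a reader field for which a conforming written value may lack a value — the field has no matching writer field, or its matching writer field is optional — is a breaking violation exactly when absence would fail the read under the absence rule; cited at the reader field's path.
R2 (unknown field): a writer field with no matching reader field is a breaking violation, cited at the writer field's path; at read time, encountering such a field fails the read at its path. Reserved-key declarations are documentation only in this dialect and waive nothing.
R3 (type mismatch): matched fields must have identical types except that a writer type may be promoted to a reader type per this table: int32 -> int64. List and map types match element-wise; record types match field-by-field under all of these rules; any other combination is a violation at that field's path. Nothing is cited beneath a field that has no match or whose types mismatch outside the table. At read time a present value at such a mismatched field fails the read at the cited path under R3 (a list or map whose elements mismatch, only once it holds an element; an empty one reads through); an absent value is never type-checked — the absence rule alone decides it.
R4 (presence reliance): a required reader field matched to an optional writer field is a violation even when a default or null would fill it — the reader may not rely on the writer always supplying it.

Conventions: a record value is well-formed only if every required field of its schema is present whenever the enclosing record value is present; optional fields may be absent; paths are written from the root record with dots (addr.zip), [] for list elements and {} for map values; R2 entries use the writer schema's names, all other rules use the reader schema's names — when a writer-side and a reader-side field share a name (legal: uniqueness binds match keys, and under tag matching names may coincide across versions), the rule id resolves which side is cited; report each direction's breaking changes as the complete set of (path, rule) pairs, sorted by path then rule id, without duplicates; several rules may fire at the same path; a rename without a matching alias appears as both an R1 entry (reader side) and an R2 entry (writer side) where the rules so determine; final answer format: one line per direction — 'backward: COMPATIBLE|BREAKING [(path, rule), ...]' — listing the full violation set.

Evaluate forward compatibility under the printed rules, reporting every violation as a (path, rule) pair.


in Device below, arrows point writer -> reader
forward for Device (reader v1, writer v2):
  list<float64> -> list<float64>, writer required: extras aligns to extras
  Audit -> Audit, writer optional: addr aligns to addr
  bool -> bool, writer required: verified aligns to verified
  bool -> bool, writer optional: primary aligns to primary
  bytes -> bytes, writer optional: checksum aligns to checksum
  float64 -> float64, writer required: addr.weight aligns to addr.weight
  bytes -> bytes, writer optional: addr.blob aligns to addr.blob
  bool -> bool, writer required: addr.active aligns to addr.active
  addr.quantity has no writer counterpart
  => forward: COMPATIBLE
remaining Device differences; none change what is asked:
  field weight in record Audit: tag 7 changed to 31 -> fires no rule on Device, leaving the asked answer as it is
  removed field quantity from record Audit (its key "quantity" joins the reserved list) -> its effect on Device is confined to the backward direction, not asked

forward: COMPATIBLE []


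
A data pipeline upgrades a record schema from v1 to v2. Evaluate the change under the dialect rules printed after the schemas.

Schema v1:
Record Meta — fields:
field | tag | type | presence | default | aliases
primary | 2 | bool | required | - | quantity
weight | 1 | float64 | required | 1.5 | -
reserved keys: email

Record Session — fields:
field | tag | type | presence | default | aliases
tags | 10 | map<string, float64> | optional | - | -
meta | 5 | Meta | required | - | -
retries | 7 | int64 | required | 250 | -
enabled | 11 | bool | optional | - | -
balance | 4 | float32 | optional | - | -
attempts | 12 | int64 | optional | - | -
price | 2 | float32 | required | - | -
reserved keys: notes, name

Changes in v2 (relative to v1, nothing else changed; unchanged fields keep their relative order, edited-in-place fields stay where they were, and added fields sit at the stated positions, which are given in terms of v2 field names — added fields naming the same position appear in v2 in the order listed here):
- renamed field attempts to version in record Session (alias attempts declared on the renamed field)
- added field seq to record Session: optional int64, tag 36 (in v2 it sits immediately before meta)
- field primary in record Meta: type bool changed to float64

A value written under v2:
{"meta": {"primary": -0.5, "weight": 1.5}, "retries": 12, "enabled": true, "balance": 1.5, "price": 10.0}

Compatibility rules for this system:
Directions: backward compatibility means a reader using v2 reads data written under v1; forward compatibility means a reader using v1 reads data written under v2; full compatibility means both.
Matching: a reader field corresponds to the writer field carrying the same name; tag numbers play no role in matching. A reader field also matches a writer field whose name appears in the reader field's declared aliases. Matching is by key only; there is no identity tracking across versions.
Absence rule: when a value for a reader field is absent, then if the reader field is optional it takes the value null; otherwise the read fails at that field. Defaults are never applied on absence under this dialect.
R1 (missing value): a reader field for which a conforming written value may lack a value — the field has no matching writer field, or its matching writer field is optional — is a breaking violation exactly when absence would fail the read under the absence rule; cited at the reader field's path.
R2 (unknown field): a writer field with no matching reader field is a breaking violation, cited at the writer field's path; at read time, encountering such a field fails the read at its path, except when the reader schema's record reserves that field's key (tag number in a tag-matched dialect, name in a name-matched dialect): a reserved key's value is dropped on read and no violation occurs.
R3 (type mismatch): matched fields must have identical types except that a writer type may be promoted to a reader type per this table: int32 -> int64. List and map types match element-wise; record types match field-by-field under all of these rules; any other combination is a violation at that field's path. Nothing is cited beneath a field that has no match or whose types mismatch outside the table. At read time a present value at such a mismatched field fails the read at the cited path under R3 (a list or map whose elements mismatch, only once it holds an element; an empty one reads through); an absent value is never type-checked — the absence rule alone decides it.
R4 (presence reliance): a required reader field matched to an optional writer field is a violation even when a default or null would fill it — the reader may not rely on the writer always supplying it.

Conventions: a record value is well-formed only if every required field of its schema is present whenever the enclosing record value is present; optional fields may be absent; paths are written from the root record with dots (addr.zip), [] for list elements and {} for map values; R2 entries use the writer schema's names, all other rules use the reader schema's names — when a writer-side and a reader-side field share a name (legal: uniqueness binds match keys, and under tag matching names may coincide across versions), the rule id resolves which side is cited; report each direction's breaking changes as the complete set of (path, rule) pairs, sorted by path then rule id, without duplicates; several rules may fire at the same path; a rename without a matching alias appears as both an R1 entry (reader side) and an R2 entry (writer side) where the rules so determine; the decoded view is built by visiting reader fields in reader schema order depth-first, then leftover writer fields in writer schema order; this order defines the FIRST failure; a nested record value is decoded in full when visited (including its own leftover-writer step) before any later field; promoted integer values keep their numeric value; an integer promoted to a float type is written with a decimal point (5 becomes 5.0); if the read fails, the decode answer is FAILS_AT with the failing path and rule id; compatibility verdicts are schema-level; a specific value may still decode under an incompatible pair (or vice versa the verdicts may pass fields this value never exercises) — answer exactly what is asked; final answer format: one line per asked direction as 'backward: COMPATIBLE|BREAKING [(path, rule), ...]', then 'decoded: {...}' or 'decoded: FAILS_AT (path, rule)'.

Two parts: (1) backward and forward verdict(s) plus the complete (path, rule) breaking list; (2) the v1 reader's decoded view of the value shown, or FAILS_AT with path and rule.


backward: BREAKING [(meta.primary, R3)]; forward: BREAKING [(meta.primary, R3), (seq, R2), (version, R2)]; decoded: FAILS_AT (meta.primary, R3)

in Session below, arrows point writer -> reader
backward for Session (reader v2, writer v1):
  tags: paired with writer tags (map<string, float64> -> map<string, float64>; writer optional)
  seq: no writer match
  meta: paired with writer meta (Meta -> Meta; writer required)
  retries: paired with writer retries (int64 -> int64; writer required)
  enabled: paired with writer enabled (bool -> bool; writer optional)
  balance: paired with writer balance (float32 -> float32; writer optional)
  version: paired with writer attempts (int64 -> int64; writer optional)
  price: paired with writer price (float32 -> float32; writer required)
  meta.primary: paired with writer meta.primary (bool -> float64; writer required)
  meta.weight: paired with writer meta.weight (float64 -> float64; writer required)
  violation R3 at meta.primary
  => backward: BREAKING (1)
forward for Session (reader v1, writer v2):
  tags: paired with writer tags (map<string, float64> -> map<string, float64>; writer optional)
  meta: paired with writer meta (Meta -> Meta; writer required)
  retries: paired with writer retries (int64 -> int64; writer required)
  enabled: paired with writer enabled (bool -> bool; writer optional)
  balance: paired with writer balance (float32 -> float32; writer optional)
  attempts: no writer match
  price: paired with writer price (float32 -> float32; writer required)
  writer seq: unknown to reader
  writer version: unknown to reader
  meta.primary: paired with writer meta.primary (float64 -> bool; writer required)
  meta.weight: paired with writer meta.weight (float64 -> float64; writer required)
  violation R3 at meta.primary
  violation R2 at seq
  violation R2 at version
  => forward: BREAKING (3)
decode (reader v1):
  tags := null (missing; optional => null)
  read fails at meta.primary under R3
  => FAILS_AT (meta.primary, R3)


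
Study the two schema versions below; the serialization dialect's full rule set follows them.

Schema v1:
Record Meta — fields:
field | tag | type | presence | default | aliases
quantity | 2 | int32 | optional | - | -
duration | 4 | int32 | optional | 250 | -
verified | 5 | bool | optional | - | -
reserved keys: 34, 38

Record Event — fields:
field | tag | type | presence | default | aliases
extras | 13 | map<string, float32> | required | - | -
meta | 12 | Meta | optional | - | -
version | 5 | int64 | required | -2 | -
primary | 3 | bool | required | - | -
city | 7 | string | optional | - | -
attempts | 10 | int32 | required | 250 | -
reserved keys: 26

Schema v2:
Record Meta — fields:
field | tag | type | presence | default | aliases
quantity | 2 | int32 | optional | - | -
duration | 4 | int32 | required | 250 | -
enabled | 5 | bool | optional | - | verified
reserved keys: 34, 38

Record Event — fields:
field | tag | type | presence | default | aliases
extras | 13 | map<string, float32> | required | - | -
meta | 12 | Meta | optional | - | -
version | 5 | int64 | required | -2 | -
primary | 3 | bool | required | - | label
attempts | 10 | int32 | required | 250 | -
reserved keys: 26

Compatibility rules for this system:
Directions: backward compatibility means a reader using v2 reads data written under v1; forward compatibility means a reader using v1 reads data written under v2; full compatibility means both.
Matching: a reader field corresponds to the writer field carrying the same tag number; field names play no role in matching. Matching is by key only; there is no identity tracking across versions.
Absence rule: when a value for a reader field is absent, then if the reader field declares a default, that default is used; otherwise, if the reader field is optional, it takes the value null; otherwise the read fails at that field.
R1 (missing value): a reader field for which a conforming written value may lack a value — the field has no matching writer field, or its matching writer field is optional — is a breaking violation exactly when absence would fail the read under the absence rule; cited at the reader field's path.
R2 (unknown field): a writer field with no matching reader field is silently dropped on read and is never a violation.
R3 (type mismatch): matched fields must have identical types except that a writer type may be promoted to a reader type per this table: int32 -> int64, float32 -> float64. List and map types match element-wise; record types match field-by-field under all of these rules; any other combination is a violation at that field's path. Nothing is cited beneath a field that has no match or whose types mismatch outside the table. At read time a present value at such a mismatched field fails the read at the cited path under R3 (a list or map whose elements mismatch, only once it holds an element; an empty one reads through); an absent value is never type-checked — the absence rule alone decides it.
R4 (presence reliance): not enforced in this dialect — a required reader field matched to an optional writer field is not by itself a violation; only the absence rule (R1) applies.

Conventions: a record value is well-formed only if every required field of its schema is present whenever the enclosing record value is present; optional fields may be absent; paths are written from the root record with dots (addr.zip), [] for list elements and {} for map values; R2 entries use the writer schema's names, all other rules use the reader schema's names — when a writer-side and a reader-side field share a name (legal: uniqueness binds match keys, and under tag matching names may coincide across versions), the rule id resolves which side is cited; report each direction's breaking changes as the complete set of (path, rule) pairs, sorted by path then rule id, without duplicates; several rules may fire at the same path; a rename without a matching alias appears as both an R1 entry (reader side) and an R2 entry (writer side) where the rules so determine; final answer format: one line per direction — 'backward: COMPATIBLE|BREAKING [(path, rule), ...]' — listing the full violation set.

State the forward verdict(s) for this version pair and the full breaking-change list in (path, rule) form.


each type pair in Event: writer, then reader
forward for Event (reader v1, writer v2):
  writer required, map<string, float32> -> map<string, float32>: reader extras maps from writer extras
  writer optional, Meta -> Meta: reader meta maps from writer meta
  writer required, int64 -> int64: reader version maps from writer version
  writer required, bool -> bool: reader primary maps from writer primary
  city: no writer-side match
  writer required, int32 -> int32: reader attempts maps from writer attempts
  writer optional, int32 -> int32: reader meta.quantity maps from writer meta.quantity
  writer required, int32 -> int32: reader meta.duration maps from writer meta.duration
  writer optional, bool -> bool: reader meta.verified maps from writer meta.enabled
  => no violations; forward on Event: COMPATIBLE
checking off the Event differences that do not matter here:
  removed field city from record Event -> no rule fires on it in Event's dialect; the asked verdict holds
  field duration in record Meta: optional changed to required -> no rule fires on it in Event's dialect; the asked verdict holds
  renamed field verified to enabled in record Meta (alias verified declared on the renamed field) -> no rule fires on it in Event's dialect; the asked verdict holds

forward: COMPATIBLE []


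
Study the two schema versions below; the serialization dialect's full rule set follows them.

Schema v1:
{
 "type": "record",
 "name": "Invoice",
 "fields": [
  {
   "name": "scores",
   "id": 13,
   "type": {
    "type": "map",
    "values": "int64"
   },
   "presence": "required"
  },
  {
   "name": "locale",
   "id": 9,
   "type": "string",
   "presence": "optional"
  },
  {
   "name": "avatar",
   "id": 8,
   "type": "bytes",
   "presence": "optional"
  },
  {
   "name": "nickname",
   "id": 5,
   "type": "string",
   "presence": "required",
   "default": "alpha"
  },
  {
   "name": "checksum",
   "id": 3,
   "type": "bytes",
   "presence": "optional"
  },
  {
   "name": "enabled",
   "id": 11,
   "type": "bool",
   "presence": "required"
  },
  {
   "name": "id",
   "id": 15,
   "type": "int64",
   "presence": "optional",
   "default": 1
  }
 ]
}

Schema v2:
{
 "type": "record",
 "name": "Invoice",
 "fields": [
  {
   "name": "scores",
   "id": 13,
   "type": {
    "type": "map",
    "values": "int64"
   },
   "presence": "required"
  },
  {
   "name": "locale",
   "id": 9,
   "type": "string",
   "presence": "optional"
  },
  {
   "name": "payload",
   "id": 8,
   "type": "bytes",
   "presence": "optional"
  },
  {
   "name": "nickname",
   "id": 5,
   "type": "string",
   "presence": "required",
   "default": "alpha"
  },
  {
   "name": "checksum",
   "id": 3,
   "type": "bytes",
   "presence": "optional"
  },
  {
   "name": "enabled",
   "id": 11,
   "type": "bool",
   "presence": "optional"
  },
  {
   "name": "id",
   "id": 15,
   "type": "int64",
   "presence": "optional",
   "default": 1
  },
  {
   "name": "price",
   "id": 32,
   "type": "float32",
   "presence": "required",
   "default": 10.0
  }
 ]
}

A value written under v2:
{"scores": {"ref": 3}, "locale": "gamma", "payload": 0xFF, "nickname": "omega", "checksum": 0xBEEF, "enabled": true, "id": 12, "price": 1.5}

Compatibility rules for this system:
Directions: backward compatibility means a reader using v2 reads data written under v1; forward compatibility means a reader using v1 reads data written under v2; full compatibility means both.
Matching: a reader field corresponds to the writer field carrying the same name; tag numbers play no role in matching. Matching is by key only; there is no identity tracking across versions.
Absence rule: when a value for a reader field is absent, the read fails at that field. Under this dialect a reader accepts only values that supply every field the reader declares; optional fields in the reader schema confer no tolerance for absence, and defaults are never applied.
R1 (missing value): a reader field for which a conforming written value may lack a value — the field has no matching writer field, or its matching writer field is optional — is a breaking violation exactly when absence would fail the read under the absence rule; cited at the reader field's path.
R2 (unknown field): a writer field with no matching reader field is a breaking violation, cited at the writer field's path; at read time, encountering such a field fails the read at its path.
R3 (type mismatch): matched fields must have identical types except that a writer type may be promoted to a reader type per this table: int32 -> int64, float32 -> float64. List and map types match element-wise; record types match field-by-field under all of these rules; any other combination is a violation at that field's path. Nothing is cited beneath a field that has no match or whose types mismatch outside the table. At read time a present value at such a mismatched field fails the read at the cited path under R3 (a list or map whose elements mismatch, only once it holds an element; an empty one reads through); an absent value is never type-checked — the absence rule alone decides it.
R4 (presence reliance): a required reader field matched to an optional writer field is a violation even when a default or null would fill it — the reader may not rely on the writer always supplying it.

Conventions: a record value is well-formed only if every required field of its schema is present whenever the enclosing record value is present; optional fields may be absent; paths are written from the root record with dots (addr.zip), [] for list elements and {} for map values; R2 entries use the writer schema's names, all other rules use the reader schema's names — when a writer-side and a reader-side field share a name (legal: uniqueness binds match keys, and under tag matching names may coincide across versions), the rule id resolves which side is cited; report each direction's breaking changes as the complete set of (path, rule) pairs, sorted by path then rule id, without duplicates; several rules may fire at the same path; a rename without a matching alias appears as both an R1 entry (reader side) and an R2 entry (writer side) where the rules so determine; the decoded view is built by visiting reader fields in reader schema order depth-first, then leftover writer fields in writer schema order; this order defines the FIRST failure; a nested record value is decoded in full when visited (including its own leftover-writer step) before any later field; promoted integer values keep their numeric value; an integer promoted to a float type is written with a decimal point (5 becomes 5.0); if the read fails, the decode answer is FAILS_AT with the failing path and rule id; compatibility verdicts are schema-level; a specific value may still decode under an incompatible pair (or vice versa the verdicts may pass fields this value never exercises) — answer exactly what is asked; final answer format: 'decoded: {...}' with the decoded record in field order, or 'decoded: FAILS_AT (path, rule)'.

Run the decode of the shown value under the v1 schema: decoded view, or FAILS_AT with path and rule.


each type pair in Invoice: writer, then reader
decode walk for Invoice under reader schema v1:
  scores := {"ref": 3}
  locale := "gamma"
  read fails at avatar under R1 (no fill)
  => FAILS_AT (avatar, R1)
remaining Invoice differences; none change what is asked:
  field enabled in record Invoice: required changed to optional -> shifts the Invoice verdicts, not this decode
  added field price to record Invoice: required float32, tag 32, default 10.0 (in v2 it sits last) -> shifts the Invoice verdicts, not this decode

decoded: FAILS_AT (avatar, R1)


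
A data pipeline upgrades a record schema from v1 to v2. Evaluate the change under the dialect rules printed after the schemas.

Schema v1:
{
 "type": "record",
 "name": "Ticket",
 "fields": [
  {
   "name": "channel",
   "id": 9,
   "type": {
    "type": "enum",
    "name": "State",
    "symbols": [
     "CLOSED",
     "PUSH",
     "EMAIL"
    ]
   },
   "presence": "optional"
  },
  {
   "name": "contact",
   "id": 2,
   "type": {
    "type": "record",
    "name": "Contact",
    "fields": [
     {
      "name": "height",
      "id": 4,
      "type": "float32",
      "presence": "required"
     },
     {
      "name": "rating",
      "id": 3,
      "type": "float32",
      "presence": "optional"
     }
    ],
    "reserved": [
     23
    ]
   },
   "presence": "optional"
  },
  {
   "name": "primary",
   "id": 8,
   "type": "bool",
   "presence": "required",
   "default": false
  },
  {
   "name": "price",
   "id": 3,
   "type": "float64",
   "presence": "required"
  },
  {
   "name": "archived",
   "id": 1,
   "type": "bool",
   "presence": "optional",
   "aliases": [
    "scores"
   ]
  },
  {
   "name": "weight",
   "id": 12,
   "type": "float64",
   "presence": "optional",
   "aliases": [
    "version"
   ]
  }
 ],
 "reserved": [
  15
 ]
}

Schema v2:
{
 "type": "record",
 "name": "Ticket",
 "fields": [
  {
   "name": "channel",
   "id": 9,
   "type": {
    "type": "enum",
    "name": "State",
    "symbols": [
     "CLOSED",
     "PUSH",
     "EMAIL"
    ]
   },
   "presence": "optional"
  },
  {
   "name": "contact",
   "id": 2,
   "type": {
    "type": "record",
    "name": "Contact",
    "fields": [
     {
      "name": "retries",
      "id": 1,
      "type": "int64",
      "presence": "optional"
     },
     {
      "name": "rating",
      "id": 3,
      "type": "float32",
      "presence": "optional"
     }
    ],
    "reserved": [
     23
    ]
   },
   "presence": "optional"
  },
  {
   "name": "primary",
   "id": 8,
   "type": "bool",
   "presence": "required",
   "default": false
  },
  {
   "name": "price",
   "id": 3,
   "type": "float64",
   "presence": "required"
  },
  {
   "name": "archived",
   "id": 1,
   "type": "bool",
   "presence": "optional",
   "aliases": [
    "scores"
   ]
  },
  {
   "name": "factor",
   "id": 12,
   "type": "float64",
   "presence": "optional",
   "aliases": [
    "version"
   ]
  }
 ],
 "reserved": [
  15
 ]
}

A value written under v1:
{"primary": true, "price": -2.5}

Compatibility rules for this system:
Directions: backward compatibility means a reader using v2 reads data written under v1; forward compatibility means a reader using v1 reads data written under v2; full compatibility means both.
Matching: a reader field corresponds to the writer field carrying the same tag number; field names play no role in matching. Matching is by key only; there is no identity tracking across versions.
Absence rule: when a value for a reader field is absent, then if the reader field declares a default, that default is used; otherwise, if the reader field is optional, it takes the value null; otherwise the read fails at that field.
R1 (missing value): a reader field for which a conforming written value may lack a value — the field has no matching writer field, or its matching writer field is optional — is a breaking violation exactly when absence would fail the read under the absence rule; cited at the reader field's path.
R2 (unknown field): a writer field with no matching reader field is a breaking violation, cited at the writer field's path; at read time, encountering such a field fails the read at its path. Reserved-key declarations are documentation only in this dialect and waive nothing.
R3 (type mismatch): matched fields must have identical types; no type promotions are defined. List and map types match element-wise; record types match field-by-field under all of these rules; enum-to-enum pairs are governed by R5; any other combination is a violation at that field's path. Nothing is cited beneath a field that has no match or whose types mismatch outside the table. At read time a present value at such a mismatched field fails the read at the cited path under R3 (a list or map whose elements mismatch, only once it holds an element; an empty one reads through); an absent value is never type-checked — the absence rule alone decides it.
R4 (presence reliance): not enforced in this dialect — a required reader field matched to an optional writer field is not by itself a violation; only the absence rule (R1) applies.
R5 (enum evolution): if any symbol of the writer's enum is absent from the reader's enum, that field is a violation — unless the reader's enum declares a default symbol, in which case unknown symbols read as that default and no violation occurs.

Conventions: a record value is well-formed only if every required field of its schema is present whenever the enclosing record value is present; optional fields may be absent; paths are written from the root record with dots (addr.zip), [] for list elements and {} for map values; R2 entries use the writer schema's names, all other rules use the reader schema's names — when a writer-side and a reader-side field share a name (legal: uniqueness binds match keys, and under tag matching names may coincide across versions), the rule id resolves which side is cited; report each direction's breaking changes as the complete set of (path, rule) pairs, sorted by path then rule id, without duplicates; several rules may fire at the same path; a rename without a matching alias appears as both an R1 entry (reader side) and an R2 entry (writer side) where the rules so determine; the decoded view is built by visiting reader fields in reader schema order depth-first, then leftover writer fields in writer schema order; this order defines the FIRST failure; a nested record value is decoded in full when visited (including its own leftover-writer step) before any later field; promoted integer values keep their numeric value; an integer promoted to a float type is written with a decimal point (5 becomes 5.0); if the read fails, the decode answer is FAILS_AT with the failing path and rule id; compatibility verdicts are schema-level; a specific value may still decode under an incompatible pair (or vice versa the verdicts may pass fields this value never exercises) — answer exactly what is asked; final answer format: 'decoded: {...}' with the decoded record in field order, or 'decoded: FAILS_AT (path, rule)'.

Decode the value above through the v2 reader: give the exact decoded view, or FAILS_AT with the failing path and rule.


in Ticket below, arrows point writer -> reader
decoding the Ticket value with the v2 reader:
  channel := null (not supplied -> null)
  contact := null (not supplied -> null)
  primary := true
  price := -2.5
  archived := null (not supplied -> null)
  factor := null (not supplied -> null)
  => decoded: {"channel": null, "contact": null, "primary": true, "price": -2.5, "archived": null, "factor": null}
remaining Ticket differences; none change what is asked:
  added field retries to record Contact: optional int64, tag 1 (in v2 it sits immediately before rating) -> matters for Ticket compatibility verdicts, not for this value's decode
  removed field height from record Contact -> matters for Ticket compatibility verdicts, not for this value's decode

decoded: {"channel": null, "contact": null, "primary": true, "price": -2.5, "archived": null, "factor": null}


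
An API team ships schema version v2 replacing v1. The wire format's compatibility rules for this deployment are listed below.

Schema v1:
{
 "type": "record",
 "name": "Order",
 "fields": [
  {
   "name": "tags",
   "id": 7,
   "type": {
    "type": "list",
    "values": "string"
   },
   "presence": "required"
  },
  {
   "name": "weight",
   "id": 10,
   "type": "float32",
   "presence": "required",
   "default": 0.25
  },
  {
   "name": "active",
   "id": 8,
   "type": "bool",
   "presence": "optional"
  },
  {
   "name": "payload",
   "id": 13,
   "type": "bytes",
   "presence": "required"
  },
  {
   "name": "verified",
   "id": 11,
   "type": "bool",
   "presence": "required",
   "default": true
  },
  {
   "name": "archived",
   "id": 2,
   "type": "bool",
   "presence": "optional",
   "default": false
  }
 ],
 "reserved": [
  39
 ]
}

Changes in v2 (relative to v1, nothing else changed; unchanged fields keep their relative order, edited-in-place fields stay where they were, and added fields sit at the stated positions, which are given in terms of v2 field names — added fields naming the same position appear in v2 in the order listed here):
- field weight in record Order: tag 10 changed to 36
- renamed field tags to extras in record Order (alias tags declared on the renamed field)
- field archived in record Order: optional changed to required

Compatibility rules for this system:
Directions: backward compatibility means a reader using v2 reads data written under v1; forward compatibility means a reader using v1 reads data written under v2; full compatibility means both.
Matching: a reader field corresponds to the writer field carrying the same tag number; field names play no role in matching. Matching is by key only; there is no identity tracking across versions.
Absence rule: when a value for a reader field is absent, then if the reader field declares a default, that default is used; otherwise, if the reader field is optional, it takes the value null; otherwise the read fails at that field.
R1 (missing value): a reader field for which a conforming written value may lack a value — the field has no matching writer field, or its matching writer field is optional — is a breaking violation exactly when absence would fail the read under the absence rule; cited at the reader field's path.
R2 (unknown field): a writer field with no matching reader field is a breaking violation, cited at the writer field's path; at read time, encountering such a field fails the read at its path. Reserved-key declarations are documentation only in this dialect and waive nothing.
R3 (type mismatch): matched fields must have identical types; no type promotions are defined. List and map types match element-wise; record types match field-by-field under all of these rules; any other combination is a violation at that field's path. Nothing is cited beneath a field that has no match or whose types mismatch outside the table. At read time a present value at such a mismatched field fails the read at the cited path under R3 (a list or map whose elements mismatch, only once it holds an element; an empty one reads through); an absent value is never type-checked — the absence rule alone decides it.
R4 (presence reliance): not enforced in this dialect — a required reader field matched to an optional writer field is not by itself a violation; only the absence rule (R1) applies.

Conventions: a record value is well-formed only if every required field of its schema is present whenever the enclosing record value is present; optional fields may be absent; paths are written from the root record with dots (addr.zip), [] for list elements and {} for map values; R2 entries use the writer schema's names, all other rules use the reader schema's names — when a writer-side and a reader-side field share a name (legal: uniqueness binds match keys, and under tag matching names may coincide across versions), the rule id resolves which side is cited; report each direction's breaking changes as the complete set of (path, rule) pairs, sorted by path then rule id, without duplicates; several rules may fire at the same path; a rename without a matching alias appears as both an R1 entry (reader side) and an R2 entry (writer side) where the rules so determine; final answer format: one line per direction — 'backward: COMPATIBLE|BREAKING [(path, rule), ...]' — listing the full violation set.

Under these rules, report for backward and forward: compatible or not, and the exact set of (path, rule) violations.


backward: BREAKING [(weight, R2)]; forward: BREAKING [(weight, R2)]

in Order below, arrows point writer -> reader
backward pass over Order, reader schema v2, writer schema v1:
  list<string> -> list<string>, writer required: extras aligns to tags
  weight: no writer match
  bool -> bool, writer optional: active aligns to active
  bytes -> bytes, writer required: payload aligns to payload
  bool -> bool, writer required: verified aligns to verified
  bool -> bool, writer optional: archived aligns to archived
  weight (writer side), unknown to reader
  R2 fires at weight
  backward on Order therefore BREAKING (1)
forward pass over Order, reader schema v1, writer schema v2:
  list<string> -> list<string>, writer required: tags aligns to extras
  weight: no writer match
  bool -> bool, writer optional: active aligns to active
  bytes -> bytes, writer required: payload aligns to payload
  bool -> bool, writer required: verified aligns to verified
  bool -> bool, writer required: archived aligns to archived
  weight (writer side), unknown to reader
  R2 fires at weight
  forward on Order therefore BREAKING (1)
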